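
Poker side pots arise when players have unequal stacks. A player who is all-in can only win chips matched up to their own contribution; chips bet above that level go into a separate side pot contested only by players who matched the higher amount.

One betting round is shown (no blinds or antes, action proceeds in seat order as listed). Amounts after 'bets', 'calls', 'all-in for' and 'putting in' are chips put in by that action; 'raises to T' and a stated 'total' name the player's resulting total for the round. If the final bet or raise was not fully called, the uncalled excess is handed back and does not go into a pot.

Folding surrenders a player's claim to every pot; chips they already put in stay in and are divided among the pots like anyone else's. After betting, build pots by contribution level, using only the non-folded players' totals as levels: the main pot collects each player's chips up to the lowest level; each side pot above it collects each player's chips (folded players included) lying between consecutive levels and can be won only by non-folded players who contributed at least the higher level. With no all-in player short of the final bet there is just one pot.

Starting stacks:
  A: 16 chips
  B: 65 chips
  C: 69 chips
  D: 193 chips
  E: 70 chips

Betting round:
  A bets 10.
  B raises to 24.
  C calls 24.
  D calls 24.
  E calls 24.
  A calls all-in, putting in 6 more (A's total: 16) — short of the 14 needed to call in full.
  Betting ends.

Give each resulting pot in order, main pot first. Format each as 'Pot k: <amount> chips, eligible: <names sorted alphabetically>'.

Pot 1: 80 chips, eligible: A, B, C, D, E
Pot 2: 32 chips, eligible: B, C, D, E

Derivation:
Contributions: A=16, B=24, C=24, D=24, E=24
Pot levels (distinct totals of non-folded players): 16, 24
Layer 1-16: 16 each from A, B, C, D, E = 16*5 = 80 chips; eligible A, B, C, D, E
Layer 17-24: 8 each from B, C, D, E = 8*4 = 32 chips; eligible B, C, D, E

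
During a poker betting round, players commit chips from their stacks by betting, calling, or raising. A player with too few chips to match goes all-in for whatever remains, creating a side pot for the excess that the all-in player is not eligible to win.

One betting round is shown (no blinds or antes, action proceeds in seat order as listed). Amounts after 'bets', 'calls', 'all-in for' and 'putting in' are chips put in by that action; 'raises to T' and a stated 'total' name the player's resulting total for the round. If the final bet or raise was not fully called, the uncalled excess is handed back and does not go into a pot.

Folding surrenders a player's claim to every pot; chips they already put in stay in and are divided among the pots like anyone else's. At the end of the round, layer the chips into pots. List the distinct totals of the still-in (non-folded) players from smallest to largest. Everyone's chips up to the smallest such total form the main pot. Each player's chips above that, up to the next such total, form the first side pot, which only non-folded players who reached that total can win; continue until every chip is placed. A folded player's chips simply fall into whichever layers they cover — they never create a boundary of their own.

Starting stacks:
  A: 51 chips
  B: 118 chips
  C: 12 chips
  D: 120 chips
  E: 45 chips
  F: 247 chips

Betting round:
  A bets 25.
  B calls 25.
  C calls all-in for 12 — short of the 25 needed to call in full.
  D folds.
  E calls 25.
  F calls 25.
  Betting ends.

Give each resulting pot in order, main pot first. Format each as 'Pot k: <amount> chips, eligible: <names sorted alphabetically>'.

Pot 1: 60 chips, eligible: A, B, C, E, F
Pot 2: 52 chips, eligible: A, B, E, F

Derivation:
Contributions: A=25, B=25, C=12, E=25, F=25
Folded: D
Pot levels (distinct totals of non-folded players): 12, 25
Layer 1-12: 12 each from A, B, C, E, F = 12*5 = 60 chips; eligible A, B, C, E, F
Layer 13-25: 13 each from A, B, E, F = 13*4 = 52 chips; eligible A, B, E, F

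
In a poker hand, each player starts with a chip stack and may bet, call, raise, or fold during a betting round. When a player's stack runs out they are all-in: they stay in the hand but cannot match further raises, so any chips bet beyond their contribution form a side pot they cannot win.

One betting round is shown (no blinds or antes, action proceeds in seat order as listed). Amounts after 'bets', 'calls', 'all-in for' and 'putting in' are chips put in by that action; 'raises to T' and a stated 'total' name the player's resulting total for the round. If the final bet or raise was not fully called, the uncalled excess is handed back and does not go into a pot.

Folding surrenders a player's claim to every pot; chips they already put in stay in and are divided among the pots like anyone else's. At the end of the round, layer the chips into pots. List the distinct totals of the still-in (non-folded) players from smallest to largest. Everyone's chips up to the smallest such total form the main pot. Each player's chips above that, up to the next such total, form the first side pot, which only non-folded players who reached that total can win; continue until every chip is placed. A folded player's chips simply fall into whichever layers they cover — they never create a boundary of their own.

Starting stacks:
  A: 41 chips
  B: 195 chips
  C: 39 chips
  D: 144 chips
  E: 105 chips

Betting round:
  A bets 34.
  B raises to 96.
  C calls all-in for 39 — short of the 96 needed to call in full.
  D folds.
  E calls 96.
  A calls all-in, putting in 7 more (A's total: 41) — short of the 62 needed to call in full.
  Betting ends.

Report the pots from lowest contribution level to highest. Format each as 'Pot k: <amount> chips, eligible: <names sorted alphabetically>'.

Contributions: A=41, B=96, C=39, E=96
Folded: D
Pot levels (distinct totals of non-folded players): 39, 41, 96
Layer 1-39: 39 each from A, B, C, E = 39*4 = 156 chips; eligible A, B, C, E
Layer 40-41: 2 each from A, B, E = 2*3 = 6 chips; eligible A, B, E
Layer 42-96: 55 each from B, E = 55*2 = 110 chips; eligible B, E

Pot 1: 156 chips, eligible: A, B, C, E
Pot 2: 6 chips, eligible: A, B, E
Pot 3: 110 chips, eligible: B, E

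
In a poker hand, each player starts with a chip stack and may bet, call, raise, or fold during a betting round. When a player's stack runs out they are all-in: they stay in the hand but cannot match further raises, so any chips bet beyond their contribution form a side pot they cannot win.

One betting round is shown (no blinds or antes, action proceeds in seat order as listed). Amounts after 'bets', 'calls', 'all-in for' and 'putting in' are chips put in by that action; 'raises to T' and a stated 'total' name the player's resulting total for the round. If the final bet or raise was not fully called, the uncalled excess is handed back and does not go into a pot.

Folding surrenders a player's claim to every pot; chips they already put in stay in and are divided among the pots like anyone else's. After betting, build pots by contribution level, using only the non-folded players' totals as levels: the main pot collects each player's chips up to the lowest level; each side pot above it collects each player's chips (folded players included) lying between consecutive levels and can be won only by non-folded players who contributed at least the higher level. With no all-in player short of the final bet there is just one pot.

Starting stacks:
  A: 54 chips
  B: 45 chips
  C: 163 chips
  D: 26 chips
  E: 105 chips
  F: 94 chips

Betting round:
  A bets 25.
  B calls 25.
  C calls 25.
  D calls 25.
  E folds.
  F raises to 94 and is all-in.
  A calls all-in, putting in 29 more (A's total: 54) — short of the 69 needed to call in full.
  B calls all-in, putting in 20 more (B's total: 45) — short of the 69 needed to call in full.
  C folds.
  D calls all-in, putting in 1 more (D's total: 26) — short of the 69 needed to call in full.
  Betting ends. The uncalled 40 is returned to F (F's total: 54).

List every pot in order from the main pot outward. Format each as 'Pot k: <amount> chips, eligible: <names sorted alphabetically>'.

Pot 1: 129 chips, eligible: A, B, D, F
Pot 2: 57 chips, eligible: A, B, F
Pot 3: 18 chips, eligible: A, F

Derivation:
Contributions (after 40 returned to F): A=54, B=45, C=25, D=26, F=54
Folded: C, E
Pot levels (distinct totals of non-folded players): 26, 45, 54
Layer 1-26: A 26 + B 26 + C 25 + D 26 + F 26 = 129 chips; eligible A, B, D, F
Layer 27-45: 19 each from A, B, F = 19*3 = 57 chips; eligible A, B, F
Layer 46-54: 9 each from A, F = 9*2 = 18 chips; eligible A, F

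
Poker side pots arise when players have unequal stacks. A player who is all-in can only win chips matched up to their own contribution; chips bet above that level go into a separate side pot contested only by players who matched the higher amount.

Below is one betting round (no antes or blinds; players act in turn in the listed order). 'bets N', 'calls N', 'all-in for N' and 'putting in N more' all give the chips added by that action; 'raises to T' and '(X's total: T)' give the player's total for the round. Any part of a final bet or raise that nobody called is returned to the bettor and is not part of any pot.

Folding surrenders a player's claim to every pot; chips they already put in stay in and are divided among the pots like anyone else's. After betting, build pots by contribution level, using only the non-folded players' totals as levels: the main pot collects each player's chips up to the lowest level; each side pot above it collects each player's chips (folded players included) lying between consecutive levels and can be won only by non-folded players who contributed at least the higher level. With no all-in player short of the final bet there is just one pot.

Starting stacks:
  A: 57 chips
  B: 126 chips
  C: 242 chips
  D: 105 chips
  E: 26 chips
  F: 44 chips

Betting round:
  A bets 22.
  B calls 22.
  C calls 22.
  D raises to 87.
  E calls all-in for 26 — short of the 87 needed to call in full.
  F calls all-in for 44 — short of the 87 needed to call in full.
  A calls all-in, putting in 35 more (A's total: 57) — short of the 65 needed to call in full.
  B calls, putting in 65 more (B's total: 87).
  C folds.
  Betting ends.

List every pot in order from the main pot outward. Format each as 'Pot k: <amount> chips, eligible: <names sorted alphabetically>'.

Contributions: A=57, B=87, C=22, D=87, E=26, F=44
Folded: C
Pot levels (distinct totals of non-folded players): 26, 44, 57, 87
Layer 1-26: A 26 + B 26 + C 22 + D 26 + E 26 + F 26 = 152 chips; eligible A, B, D, E, F
Layer 27-44: 18 each from A, B, D, F = 18*4 = 72 chips; eligible A, B, D, F
Layer 45-57: 13 each from A, B, D = 13*3 = 39 chips; eligible A, B, D
Layer 58-87: 30 each from B, D = 30*2 = 60 chips; eligible B, D

Pot 1: 152 chips, eligible: A, B, D, E, F
Pot 2: 72 chips, eligible: A, B, D, F
Pot 3: 39 chips, eligible: A, B, D
Pot 4: 60 chips, eligible: B, D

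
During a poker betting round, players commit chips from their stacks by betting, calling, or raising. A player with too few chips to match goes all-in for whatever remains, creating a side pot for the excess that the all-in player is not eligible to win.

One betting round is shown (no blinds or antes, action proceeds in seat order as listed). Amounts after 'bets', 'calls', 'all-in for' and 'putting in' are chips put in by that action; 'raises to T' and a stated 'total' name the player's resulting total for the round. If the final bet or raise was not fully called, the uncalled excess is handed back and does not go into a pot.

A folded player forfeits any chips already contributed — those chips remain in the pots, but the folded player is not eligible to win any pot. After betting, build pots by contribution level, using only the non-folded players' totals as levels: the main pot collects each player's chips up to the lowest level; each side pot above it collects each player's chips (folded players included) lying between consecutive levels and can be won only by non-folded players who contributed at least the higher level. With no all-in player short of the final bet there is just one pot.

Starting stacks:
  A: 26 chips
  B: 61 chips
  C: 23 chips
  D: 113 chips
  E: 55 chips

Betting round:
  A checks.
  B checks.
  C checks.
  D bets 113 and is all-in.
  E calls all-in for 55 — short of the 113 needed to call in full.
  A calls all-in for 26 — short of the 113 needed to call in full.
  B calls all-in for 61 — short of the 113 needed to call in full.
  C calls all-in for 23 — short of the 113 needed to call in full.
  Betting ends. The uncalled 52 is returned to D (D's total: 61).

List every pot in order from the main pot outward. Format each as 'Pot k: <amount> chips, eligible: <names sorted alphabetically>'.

Pot 1: 115 chips, eligible: A, B, C, D, E
Pot 2: 12 chips, eligible: A, B, D, E
Pot 3: 87 chips, eligible: B, D, E
Pot 4: 12 chips, eligible: B, D

Derivation:
Contributions (after 52 returned to D): A=26, B=61, C=23, D=61, E=55
Pot levels (distinct totals of non-folded players): 23, 26, 55, 61
Layer 1-23: 23 each from A, B, C, D, E = 23*5 = 115 chips; eligible A, B, C, D, E
Layer 24-26: 3 each from A, B, D, E = 3*4 = 12 chips; eligible A, B, D, E
Layer 27-55: 29 each from B, D, E = 29*3 = 87 chips; eligible B, D, E
Layer 56-61: 6 each from B, D = 6*2 = 12 chips; eligible B, D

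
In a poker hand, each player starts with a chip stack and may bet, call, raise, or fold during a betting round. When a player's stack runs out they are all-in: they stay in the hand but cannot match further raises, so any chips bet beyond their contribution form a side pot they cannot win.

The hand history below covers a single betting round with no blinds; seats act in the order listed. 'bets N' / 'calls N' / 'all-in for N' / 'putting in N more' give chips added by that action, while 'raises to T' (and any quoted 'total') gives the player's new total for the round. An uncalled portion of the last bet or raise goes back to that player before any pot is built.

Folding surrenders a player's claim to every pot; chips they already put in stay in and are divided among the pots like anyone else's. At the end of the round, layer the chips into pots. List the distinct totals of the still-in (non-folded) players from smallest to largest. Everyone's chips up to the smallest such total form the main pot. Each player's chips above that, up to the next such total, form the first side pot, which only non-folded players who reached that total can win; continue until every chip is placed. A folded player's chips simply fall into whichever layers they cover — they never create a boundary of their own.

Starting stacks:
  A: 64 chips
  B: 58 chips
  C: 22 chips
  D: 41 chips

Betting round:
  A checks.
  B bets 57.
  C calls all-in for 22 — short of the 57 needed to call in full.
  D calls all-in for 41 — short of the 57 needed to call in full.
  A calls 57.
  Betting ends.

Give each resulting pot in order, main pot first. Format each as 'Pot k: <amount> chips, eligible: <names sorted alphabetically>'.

Pot 1: 88 chips, eligible: A, B, C, D
Pot 2: 57 chips, eligible: A, B, D
Pot 3: 32 chips, eligible: A, B

Derivation:
Contributions: A=57, B=57, C=22, D=41
Pot levels (distinct totals of non-folded players): 22, 41, 57
Layer 1-22: 22 each from A, B, C, D = 22*4 = 88 chips; eligible A, B, C, D
Layer 23-41: 19 each from A, B, D = 19*3 = 57 chips; eligible A, B, D
Layer 42-57: 16 each from A, B = 16*2 = 32 chips; eligible A, B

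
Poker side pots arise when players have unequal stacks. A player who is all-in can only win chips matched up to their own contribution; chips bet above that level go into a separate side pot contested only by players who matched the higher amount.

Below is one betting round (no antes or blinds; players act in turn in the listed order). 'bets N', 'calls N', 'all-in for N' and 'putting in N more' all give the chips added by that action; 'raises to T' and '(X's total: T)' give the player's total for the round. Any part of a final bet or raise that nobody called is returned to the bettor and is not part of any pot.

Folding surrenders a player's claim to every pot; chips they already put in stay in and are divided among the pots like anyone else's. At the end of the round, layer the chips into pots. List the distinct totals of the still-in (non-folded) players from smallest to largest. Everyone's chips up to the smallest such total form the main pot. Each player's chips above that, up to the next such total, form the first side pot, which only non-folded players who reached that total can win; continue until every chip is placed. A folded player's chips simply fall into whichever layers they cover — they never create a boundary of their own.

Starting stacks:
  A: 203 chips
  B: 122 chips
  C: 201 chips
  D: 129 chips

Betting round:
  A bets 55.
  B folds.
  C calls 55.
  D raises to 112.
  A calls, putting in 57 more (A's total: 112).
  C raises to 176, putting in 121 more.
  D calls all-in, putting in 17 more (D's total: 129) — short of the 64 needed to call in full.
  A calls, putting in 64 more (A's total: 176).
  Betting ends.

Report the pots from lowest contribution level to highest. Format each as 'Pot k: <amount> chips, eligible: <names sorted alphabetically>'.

Pot 1: 387 chips, eligible: A, C, D
Pot 2: 94 chips, eligible: A, C

Derivation:
Contributions: A=176, C=176, D=129
Folded: B
Pot levels (distinct totals of non-folded players): 129, 176
Layer 1-129: 129 each from A, C, D = 129*3 = 387 chips; eligible A, C, D
Layer 130-176: 47 each from A, C = 47*2 = 94 chips; eligible A, C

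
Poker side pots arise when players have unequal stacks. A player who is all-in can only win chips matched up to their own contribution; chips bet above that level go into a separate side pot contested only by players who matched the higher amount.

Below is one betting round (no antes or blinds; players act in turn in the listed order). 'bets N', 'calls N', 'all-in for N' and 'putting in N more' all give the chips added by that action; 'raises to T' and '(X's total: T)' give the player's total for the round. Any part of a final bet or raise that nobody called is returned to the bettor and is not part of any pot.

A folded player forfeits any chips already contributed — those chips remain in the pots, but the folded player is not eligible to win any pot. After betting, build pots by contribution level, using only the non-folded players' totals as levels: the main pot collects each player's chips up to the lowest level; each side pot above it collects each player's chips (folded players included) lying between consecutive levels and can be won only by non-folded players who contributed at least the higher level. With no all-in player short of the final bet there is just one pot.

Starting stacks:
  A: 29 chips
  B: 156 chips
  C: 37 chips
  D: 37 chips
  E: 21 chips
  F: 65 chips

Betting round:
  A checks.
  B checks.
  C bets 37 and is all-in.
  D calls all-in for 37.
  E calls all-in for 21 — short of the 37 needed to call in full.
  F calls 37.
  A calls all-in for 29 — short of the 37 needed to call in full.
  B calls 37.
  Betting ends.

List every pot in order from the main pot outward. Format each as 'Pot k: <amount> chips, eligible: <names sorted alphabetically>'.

Contributions: A=29, B=37, C=37, D=37, E=21, F=37
Pot levels (distinct totals of non-folded players): 21, 29, 37
Layer 1-21: 21 each from A, B, C, D, E, F = 21*6 = 126 chips; eligible A, B, C, D, E, F
Layer 22-29: 8 each from A, B, C, D, F = 8*5 = 40 chips; eligible A, B, C, D, F
Layer 30-37: 8 each from B, C, D, F = 8*4 = 32 chips; eligible B, C, D, F

Pot 1: 126 chips, eligible: A, B, C, D, E, F
Pot 2: 40 chips, eligible: A, B, C, D, F
Pot 3: 32 chips, eligible: B, C, D, F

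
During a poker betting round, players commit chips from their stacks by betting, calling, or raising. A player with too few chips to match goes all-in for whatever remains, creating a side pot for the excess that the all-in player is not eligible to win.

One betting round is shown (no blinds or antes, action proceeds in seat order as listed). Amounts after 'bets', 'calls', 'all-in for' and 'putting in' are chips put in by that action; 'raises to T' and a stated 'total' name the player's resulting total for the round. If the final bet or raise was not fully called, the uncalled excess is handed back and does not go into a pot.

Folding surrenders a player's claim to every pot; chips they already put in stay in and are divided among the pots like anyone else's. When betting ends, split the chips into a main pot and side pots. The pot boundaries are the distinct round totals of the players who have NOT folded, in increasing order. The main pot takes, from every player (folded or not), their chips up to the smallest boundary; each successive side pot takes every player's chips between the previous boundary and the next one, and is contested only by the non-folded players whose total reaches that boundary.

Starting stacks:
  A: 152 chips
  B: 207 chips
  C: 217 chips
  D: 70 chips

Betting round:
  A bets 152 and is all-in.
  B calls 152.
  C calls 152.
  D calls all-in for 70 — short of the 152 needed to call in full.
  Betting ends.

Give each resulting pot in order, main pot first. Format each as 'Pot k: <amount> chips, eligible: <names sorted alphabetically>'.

Contributions: A=152, B=152, C=152, D=70
Pot levels (distinct totals of non-folded players): 70, 152
Layer 1-70: 70 each from A, B, C, D = 70*4 = 280 chips; eligible A, B, C, D
Layer 71-152: 82 each from A, B, C = 82*3 = 246 chips; eligible A, B, C

Pot 1: 280 chips, eligible: A, B, C, D
Pot 2: 246 chips, eligible: A, B, C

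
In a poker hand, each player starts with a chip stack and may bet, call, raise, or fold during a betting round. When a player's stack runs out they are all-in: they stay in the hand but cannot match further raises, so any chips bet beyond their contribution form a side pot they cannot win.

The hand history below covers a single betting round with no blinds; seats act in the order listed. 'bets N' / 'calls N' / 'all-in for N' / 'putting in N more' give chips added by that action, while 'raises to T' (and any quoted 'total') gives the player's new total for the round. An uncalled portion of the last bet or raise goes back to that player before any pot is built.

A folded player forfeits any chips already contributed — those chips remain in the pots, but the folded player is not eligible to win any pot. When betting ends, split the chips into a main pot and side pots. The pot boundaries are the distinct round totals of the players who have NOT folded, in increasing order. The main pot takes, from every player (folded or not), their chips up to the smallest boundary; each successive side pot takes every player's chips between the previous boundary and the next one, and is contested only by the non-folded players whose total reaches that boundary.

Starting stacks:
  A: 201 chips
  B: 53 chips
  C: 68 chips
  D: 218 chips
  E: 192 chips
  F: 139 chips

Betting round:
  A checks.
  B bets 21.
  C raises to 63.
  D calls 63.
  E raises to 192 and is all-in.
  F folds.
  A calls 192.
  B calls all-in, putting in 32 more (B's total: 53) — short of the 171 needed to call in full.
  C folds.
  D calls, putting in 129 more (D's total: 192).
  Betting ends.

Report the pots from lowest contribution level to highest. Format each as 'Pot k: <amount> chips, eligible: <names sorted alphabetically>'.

Pot 1: 265 chips, eligible: A, B, D, E
Pot 2: 427 chips, eligible: A, D, E

Derivation:
Contributions: A=192, B=53, C=63, D=192, E=192
Folded: C, F
Pot levels (distinct totals of non-folded players): 53, 192
Layer 1-53: 53 each from A, B, C, D, E = 53*5 = 265 chips; eligible A, B, D, E
Layer 54-192: A 139 + C 10 + D 139 + E 139 = 427 chips; eligible A, D, E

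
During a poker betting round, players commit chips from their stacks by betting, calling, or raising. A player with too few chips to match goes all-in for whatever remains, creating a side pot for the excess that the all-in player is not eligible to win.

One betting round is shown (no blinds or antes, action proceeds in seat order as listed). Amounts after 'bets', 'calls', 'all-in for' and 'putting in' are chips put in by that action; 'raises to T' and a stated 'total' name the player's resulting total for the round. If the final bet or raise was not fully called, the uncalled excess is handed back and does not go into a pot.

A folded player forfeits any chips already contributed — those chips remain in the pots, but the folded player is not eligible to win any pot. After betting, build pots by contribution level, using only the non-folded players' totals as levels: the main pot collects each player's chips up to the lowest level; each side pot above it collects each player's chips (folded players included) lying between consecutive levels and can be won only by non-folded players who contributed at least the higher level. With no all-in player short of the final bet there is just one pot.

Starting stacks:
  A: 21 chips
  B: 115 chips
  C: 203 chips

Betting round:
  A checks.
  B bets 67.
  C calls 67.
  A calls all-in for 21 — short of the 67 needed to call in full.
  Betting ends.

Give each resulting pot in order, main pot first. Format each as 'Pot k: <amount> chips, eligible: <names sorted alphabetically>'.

Pot 1: 63 chips, eligible: A, B, C
Pot 2: 92 chips, eligible: B, C

Derivation:
Contributions: A=21, B=67, C=67
Pot levels (distinct totals of non-folded players): 21, 67
Layer 1-21: 21 each from A, B, C = 21*3 = 63 chips; eligible A, B, C
Layer 22-67: 46 each from B, C = 46*2 = 92 chips; eligible B, C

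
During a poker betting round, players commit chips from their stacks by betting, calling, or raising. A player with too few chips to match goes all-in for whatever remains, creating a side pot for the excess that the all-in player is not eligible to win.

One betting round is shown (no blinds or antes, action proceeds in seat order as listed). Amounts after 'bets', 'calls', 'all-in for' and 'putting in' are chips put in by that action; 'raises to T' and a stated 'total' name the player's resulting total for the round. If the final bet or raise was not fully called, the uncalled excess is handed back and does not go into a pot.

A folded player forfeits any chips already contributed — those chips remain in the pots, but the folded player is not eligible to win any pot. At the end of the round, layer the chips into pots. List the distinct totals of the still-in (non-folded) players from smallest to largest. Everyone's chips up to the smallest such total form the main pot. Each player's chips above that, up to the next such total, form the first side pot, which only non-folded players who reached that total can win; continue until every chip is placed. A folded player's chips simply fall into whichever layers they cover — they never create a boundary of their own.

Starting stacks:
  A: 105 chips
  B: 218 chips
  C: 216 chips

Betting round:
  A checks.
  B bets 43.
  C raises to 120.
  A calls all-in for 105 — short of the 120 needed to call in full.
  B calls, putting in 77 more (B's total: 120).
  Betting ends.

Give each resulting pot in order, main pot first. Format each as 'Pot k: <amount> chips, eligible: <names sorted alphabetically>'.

Contributions: A=105, B=120, C=120
Pot levels (distinct totals of non-folded players): 105, 120
Layer 1-105: 105 each from A, B, C = 105*3 = 315 chips; eligible A, B, C
Layer 106-120: 15 each from B, C = 15*2 = 30 chips; eligible B, C

Pot 1: 315 chips, eligible: A, B, C
Pot 2: 30 chips, eligible: B, C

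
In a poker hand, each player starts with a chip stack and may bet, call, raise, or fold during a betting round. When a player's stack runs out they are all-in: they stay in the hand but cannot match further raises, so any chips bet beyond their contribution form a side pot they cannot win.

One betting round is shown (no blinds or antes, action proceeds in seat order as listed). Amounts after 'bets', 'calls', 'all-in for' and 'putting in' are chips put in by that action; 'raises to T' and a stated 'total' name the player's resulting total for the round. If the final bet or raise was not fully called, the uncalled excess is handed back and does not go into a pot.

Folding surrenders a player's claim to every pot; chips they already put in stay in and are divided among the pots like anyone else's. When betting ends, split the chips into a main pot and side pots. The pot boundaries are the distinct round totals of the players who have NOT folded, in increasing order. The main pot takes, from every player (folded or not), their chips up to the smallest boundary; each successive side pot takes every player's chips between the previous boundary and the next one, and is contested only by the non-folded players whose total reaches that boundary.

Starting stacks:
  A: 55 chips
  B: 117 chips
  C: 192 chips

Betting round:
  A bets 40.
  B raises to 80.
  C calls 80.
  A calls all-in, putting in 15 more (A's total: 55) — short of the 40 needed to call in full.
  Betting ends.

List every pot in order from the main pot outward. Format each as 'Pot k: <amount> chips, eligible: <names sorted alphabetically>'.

Contributions: A=55, B=80, C=80
Pot levels (distinct totals of non-folded players): 55, 80
Layer 1-55: 55 each from A, B, C = 55*3 = 165 chips; eligible A, B, C
Layer 56-80: 25 each from B, C = 25*2 = 50 chips; eligible B, C

Pot 1: 165 chips, eligible: A, B, C
Pot 2: 50 chips, eligible: B, C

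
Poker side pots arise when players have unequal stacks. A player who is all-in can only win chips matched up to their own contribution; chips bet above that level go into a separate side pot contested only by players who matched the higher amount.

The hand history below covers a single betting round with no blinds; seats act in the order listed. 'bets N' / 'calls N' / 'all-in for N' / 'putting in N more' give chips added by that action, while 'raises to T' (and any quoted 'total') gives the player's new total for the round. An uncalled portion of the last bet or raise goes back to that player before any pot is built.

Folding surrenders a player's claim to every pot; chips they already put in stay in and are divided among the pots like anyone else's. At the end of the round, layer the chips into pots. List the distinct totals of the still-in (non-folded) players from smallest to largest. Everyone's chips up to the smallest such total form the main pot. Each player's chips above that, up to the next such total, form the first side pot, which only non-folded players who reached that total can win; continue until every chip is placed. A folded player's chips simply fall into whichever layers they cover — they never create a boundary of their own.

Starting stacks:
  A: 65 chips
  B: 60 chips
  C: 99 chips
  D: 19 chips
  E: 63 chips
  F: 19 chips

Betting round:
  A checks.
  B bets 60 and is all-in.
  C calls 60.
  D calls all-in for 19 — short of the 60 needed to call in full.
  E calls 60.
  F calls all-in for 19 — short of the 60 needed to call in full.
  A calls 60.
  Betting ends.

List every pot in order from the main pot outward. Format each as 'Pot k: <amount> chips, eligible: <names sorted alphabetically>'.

Pot 1: 114 chips, eligible: A, B, C, D, E, F
Pot 2: 164 chips, eligible: A, B, C, E

Derivation:
Contributions: A=60, B=60, C=60, D=19, E=60, F=19
Pot levels (distinct totals of non-folded players): 19, 60
Layer 1-19: 19 each from A, B, C, D, E, F = 19*6 = 114 chips; eligible A, B, C, D, E, F
Layer 20-60: 41 each from A, B, C, E = 41*4 = 164 chips; eligible A, B, C, E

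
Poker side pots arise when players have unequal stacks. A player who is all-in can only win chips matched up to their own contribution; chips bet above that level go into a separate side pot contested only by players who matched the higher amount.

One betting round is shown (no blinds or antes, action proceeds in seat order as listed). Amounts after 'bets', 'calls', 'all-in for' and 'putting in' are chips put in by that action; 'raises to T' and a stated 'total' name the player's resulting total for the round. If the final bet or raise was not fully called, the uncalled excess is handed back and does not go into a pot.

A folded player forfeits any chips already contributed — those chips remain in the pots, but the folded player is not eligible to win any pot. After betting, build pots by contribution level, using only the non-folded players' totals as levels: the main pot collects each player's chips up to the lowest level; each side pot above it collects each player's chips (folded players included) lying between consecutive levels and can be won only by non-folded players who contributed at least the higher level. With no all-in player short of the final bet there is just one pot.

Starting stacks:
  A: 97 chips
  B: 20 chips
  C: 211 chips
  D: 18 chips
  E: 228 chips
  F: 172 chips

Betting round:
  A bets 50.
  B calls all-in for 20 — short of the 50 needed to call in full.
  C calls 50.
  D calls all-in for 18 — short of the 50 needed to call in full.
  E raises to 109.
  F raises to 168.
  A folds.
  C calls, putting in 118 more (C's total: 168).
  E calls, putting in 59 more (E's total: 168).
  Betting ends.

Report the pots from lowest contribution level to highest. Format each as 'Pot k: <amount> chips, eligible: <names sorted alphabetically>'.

Pot 1: 108 chips, eligible: B, C, D, E, F
Pot 2: 10 chips, eligible: B, C, E, F
Pot 3: 474 chips, eligible: C, E, F

Derivation:
Contributions: A=50, B=20, C=168, D=18, E=168, F=168
Folded: A
Pot levels (distinct totals of non-folded players): 18, 20, 168
Layer 1-18: 18 each from A, B, C, D, E, F = 18*6 = 108 chips; eligible B, C, D, E, F
Layer 19-20: 2 each from A, B, C, E, F = 2*5 = 10 chips; eligible B, C, E, F
Layer 21-168: A 30 + C 148 + E 148 + F 148 = 474 chips; eligible C, E, F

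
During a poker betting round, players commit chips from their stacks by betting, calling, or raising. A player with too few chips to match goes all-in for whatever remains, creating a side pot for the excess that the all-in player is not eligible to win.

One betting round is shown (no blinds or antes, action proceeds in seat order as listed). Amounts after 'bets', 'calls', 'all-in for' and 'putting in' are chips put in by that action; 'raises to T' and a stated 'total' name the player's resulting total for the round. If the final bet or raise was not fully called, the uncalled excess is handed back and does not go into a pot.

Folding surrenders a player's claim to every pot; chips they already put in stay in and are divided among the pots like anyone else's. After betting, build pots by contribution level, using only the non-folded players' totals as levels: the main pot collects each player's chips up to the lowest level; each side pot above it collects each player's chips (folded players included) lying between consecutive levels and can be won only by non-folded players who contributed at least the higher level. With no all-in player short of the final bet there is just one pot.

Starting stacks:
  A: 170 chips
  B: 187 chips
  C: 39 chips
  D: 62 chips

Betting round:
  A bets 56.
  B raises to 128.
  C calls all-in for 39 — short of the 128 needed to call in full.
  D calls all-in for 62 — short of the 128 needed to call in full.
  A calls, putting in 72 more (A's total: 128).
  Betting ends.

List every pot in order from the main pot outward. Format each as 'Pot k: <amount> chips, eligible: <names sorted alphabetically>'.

Contributions: A=128, B=128, C=39, D=62
Pot levels (distinct totals of non-folded players): 39, 62, 128
Layer 1-39: 39 each from A, B, C, D = 39*4 = 156 chips; eligible A, B, C, D
Layer 40-62: 23 each from A, B, D = 23*3 = 69 chips; eligible A, B, D
Layer 63-128: 66 each from A, B = 66*2 = 132 chips; eligible A, B

Pot 1: 156 chips, eligible: A, B, C, D
Pot 2: 69 chips, eligible: A, B, D
Pot 3: 132 chips, eligible: A, B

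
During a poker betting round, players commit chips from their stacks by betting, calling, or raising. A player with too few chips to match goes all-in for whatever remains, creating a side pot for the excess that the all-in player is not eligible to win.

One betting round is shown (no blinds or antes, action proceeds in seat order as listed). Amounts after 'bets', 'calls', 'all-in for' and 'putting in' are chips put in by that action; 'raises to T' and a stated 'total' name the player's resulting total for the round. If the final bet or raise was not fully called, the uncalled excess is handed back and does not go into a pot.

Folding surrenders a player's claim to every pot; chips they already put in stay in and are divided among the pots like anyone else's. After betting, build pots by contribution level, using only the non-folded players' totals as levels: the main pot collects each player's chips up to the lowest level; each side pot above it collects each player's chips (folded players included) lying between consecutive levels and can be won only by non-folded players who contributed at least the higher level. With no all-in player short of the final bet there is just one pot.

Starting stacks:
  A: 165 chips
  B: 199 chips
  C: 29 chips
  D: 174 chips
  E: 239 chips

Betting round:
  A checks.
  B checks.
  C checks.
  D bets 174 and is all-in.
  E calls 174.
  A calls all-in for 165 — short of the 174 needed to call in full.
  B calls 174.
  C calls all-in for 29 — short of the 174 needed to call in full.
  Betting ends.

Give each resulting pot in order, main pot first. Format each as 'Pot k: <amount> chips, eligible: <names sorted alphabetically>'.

Contributions: A=165, B=174, C=29, D=174, E=174
Pot levels (distinct totals of non-folded players): 29, 165, 174
Layer 1-29: 29 each from A, B, C, D, E = 29*5 = 145 chips; eligible A, B, C, D, E
Layer 30-165: 136 each from A, B, D, E = 136*4 = 544 chips; eligible A, B, D, E
Layer 166-174: 9 each from B, D, E = 9*3 = 27 chips; eligible B, D, E

Pot 1: 145 chips, eligible: A, B, C, D, E
Pot 2: 544 chips, eligible: A, B, D, E
Pot 3: 27 chips, eligible: B, D, E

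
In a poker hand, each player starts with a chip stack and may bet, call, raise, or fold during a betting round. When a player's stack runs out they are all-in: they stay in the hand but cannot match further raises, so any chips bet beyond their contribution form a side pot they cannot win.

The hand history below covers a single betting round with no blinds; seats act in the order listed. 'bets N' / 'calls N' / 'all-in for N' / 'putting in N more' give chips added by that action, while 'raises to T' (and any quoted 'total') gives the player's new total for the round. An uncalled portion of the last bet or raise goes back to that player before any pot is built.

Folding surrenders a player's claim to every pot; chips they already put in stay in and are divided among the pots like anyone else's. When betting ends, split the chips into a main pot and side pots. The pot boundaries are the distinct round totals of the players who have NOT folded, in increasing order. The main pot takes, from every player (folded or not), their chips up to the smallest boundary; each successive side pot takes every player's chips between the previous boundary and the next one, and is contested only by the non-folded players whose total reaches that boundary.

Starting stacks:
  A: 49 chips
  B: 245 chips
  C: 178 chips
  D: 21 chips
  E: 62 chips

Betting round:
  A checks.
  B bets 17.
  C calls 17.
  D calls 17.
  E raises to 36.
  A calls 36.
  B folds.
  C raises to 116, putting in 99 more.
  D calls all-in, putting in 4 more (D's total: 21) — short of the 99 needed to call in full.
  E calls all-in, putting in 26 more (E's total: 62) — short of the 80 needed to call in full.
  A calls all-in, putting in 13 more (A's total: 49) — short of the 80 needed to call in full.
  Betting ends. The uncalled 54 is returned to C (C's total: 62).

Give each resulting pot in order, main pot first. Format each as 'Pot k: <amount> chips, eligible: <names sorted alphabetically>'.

Pot 1: 101 chips, eligible: A, C, D, E
Pot 2: 84 chips, eligible: A, C, E
Pot 3: 26 chips, eligible: C, E

Derivation:
Contributions (after 54 returned to C): A=49, B=17, C=62, D=21, E=62
Folded: B
Pot levels (distinct totals of non-folded players): 21, 49, 62
Layer 1-21: A 21 + B 17 + C 21 + D 21 + E 21 = 101 chips; eligible A, C, D, E
Layer 22-49: 28 each from A, C, E = 28*3 = 84 chips; eligible A, C, E
Layer 50-62: 13 each from C, E = 13*2 = 26 chips; eligible C, E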